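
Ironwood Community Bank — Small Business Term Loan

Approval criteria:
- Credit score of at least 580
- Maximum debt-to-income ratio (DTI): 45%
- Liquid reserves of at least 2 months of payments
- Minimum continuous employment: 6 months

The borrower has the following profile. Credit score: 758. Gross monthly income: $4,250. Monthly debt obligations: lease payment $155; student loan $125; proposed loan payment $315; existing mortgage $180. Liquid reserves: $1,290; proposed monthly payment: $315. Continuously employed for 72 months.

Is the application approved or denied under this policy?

Credit score 758 ≥ 580 (meets)
Total monthly debts = (155 + 125 + 315 + 180) = 775. DTI: 775 ÷ 4,250 = 18.2%, within the 45% cap
Reserves: 1,290 ÷ 315 = 4.1 months (meets 2-month minimum)
Employment 72 ≥ 6 months
All criteria satisfied.

Approved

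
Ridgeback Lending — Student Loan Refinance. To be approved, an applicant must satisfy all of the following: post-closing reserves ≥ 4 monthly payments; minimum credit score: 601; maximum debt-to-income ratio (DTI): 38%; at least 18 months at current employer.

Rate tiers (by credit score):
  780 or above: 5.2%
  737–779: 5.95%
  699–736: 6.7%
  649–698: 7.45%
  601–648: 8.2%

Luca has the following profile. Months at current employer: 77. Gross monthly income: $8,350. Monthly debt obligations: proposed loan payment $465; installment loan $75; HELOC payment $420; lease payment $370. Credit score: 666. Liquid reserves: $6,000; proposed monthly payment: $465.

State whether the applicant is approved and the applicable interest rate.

Credit score 666 ≥ 601 (meets minimum)
Employment 77 ≥ 18 months
Reserves: 6,000 ÷ 465 = 12.9 months (meets 4-month minimum)
Total monthly debts = (465 + 75 + 420 + 370) = 1,330. DTI: 1,330 ÷ 8,350 = 15.9%, within the 38% cap
All requirements met. Score 666 falls in the 649–698 tier → 7.45%.

Approved at 7.45%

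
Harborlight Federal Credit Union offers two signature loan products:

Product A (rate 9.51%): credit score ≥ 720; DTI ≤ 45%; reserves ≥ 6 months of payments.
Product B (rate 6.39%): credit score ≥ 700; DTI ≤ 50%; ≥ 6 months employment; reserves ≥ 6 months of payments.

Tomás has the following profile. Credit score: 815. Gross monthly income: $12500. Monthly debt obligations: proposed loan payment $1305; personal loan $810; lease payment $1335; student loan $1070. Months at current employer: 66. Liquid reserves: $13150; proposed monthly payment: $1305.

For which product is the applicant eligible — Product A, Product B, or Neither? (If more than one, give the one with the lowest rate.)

Product B

Total debts = (1,305 + 810 + 1,335 + 1,070) = 4,520; DTI = 4,520/12,500 = 36.2%.
Reserves = 13,150/1,305 = 10.1 months.
Product A: score 815 ≥ 720; DTI 36.2% ≤ 45%; reserves 10.1 ≥ 6 mo → qualifies.
Product B: score 815 ≥ 700; DTI 36.2% ≤ 50%; employment 66 ≥ 6 mo; reserves 10.1 ≥ 6 mo → qualifies.
Qualifying: Product A, Product B. Lowest rate is 6.39% → Product B.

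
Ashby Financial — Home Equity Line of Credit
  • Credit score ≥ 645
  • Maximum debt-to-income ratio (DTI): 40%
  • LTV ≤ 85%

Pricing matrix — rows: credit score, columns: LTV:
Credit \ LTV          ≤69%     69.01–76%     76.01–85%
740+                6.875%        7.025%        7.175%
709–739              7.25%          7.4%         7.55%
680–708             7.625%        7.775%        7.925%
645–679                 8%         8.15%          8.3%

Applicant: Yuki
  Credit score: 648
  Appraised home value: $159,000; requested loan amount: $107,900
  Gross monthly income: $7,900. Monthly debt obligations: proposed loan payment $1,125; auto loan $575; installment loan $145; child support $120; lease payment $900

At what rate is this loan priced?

8%

Credit score 648 ≥ 645; Total monthly debts = (1,125 + 575 + 145 + 120 + 900) = 2,865. Debt-to-income = 2,865/7,900 = 36.3% — meets 40% limit
LTV: 107,900 ÷ 159,000 = 67.9%, within 85% cap
Credit 648 → row 645–679; LTV 67.9% → column ≤69%. Grid cell → 8%.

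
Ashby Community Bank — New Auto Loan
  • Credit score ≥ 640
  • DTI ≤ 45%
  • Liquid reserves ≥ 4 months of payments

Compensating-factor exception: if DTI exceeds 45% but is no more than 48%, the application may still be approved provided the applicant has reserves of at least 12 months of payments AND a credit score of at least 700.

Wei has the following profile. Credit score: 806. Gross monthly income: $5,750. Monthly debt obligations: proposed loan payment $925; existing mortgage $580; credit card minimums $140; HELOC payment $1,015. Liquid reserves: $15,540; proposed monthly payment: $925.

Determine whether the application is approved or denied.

Credit score 806 ≥ 640 (meets base)
Total debts = (925 + 580 + 140 + 1,015) = 2,660. DTI: 2,660 ÷ 5,750 = 46.3%, over the 45% base limit.
Reserves = 15,540/925 = 16.8 months ≥ 4
46.3% falls in the override range (45%–48%), so the compensating-factor test applies.
Override check — reserves: 16.8 mo (ok); score: 806 (ok).
Both override conditions satisfied; DTI exception granted.

Approved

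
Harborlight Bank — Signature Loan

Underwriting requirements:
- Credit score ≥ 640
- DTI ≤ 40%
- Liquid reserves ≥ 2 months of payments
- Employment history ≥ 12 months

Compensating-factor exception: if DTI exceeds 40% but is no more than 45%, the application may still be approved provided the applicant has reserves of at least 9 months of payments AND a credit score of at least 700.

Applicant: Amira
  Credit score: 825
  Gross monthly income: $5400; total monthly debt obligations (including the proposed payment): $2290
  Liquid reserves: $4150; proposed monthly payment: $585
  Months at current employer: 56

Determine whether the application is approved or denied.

Denied

Credit score 825 ≥ 640 (meets base)
DTI: 2,290 ÷ 5,400 = 42.4%, over the 40% base limit.
Reserves: 4,150 ÷ 585 = 7.1 months (meets 2-month minimum)
Employment 56 ≥ 12 months
42.4% falls in the override range (40%–45%), so the compensating-factor test applies.
Reserves 7.1 < 9 months; credit score 825 ≥ 700.
Override conditions not both satisfied; exception does not apply.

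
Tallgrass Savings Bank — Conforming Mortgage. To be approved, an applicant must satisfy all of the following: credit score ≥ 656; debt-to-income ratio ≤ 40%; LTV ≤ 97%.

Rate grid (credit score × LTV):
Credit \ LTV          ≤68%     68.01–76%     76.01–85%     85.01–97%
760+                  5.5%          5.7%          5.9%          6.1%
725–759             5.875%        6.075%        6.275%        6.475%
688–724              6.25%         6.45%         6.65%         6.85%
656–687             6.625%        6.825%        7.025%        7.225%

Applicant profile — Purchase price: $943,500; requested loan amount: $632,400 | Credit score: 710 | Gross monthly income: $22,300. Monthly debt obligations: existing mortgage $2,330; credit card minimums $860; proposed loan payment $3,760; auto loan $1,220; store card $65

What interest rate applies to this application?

6.25%

Credit score 710 ≥ 656; Total monthly debts = (2,330 + 860 + 3,760 + 1,220 + 65) = 8,235. Debt-to-income = 8,235/22,300 = 36.9% — meets 40% limit
Loan-to-value = 632,400/943,500 = 67% — pass (97% max)
Credit 710 → row 688–724; LTV 67% → column ≤68%. Grid cell → 6.25%.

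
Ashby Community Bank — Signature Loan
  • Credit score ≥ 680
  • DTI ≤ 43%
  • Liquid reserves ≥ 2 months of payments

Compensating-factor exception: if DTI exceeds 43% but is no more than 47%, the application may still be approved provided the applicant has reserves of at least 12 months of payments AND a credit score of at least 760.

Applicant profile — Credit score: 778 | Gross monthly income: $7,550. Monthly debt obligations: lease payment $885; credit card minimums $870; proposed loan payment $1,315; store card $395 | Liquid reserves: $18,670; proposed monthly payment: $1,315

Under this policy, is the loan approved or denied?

Approved

Credit score 778 ≥ 680 (meets base)
Total debts = (885 + 870 + 1,315 + 395) = 3,465. DTI: 3,465 ÷ 7,550 = 45.9%, over the 43% base limit.
Reserves: 18,670 ÷ 1,315 = 14.2 months (meets 2-month minimum)
DTI 45.9% is within the 43%–47% exception band; checking compensating factors.
Override check — reserves: 14.2 mo (ok); score: 778 (ok).
Both compensating conditions met → exception applies.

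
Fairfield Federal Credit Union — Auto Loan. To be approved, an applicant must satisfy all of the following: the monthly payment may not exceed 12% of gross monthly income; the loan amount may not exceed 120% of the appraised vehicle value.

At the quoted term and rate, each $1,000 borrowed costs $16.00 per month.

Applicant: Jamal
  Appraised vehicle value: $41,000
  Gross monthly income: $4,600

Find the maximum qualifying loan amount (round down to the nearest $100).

$34,500

Payment cap: 12% × $4,600 = $552/month.
At $16.00 per $1,000, that supports 552/16.00 × 1,000 ≈ $34,500 → $34,500.
LTV cap: 120% × $41,000 = $49,200 → $49,200.
Binding constraint: payment-to-income.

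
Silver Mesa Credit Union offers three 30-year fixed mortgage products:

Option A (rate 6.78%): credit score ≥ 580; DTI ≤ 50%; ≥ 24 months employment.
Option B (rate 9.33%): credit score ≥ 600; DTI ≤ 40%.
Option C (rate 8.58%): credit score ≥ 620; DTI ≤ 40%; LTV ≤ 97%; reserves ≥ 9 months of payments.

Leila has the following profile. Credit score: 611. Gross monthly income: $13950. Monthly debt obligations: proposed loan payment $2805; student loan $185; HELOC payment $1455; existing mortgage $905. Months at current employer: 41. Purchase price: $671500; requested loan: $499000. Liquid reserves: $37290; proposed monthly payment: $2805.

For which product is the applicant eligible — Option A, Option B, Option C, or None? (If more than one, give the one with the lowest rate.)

Total debts = (2,805 + 185 + 1,455 + 905) = 5,350; DTI = 5,350/13,950 = 38.4%.
LTV = 499,000/671,500 = 74.3%.
Reserves = 37,290/2,805 = 13.3 months.
Option A: score 611 ≥ 580; DTI 38.4% ≤ 50%; employment 41 ≥ 24 mo → qualifies.
Option B: score 611 ≥ 600; DTI 38.4% ≤ 40% → qualifies.
Option C: score 611 < 620; DTI 38.4% ≤ 40%; LTV 74.3% ≤ 97%; reserves 13.3 ≥ 9 mo → does not qualify.
Qualifying: Option A, Option B. Lowest rate is 6.78% → Option A.

Option A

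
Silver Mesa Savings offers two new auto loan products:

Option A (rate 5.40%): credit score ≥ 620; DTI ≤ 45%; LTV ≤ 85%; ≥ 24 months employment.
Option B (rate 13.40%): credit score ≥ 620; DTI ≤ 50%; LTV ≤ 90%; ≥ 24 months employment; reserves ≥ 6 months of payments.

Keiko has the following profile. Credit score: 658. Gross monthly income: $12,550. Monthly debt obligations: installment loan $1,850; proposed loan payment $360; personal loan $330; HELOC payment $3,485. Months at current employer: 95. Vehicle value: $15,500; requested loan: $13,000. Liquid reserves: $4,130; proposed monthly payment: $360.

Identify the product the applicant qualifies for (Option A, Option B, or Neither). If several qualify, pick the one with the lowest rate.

Option B

Total debts = (1,850 + 360 + 330 + 3,485) = 6,025; DTI = 6,025/12,550 = 48%.
LTV = 13,000/15,500 = 83.9%.
Reserves = 4,130/360 = 11.5 months.
Option A: score 658 ≥ 620; DTI 48% > 45%; LTV 83.9% ≤ 85%; employment 95 ≥ 24 mo → does not qualify.
Option B: score 658 ≥ 620; DTI 48% ≤ 50%; LTV 83.9% ≤ 90%; employment 95 ≥ 24 mo; reserves 11.5 ≥ 6 mo → qualifies.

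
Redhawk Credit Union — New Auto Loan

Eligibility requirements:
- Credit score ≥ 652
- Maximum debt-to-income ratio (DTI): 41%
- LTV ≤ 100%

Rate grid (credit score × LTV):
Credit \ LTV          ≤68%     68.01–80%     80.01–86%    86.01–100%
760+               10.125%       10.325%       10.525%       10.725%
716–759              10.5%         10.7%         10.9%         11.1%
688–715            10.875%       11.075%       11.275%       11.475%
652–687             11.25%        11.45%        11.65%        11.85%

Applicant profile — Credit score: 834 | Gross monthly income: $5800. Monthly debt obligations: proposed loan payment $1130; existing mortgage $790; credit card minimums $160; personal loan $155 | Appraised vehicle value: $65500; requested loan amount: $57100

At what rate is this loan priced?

Credit score 834 ≥ 652; Total monthly debts = (1,130 + 790 + 160 + 155) = 2,235. Debt-to-income = 2,235/5,800 = 38.5% — meets 41% limit
Loan-to-value = 57,100/65,500 = 87.2% — pass (100% max)
Row: 834 falls in 760+. Column: 87.2% falls in 86.01–100%. Rate = 10.725%.

10.725%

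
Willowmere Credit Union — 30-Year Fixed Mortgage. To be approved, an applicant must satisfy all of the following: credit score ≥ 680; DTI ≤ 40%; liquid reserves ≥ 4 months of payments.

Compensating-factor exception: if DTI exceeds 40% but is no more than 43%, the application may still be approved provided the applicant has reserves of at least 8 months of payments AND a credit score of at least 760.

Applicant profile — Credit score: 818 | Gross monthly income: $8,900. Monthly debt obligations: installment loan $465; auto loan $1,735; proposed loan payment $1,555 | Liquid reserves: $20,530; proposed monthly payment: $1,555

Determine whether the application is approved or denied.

Approved

Credit score 818 ≥ 680 (meets base)
Total debts = (465 + 1,735 + 1,555) = 3,755. DTI = 3,755/8,900 = 42.2% > 40% — standard DTI limit exceeded.
Reserves: 20,530 ÷ 1,555 = 13.2 months (meets 4-month minimum)
DTI 42.2% is within the 40%–43% exception band; checking compensating factors.
Override check — reserves: 13.2 mo (ok); score: 818 (ok).
Both compensating conditions met → exception applies.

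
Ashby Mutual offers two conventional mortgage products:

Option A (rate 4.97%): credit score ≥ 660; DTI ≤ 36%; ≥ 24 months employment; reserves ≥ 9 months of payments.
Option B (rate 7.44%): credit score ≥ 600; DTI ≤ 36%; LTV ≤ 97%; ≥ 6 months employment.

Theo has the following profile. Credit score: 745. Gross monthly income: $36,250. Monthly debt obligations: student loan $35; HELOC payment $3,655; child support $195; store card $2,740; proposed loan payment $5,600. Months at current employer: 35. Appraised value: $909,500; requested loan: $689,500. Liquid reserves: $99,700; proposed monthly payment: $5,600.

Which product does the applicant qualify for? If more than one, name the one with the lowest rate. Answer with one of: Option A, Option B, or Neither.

Total debts = (35 + 3,655 + 195 + 2,740 + 5,600) = 12,225; DTI = 12,225/36,250 = 33.7%.
LTV = 689,500/909,500 = 75.8%.
Reserves = 99,700/5,600 = 17.8 months.
Option A: score 745 ≥ 660; DTI 33.7% ≤ 36%; employment 35 ≥ 24 mo; reserves 17.8 ≥ 9 mo → qualifies.
Option B: score 745 ≥ 600; DTI 33.7% ≤ 36%; LTV 75.8% ≤ 97%; employment 35 ≥ 6 mo → qualifies.
Qualifying: Option A, Option B. Lowest rate is 4.97% → Option A.

Option A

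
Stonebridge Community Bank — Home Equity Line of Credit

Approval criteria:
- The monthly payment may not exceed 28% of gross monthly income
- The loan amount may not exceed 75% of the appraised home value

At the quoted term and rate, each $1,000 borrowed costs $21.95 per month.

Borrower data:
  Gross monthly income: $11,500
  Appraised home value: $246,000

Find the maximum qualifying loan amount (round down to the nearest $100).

$146,600

Payment cap: 28% × $11,500 = $3,220/month.
At $21.95 per $1,000, that supports 3,220/21.95 × 1,000 ≈ $146,697 → $146,600.
LTV cap: 75% × $246,000 = $184,500 → $184,500.
Binding constraint: payment-to-income.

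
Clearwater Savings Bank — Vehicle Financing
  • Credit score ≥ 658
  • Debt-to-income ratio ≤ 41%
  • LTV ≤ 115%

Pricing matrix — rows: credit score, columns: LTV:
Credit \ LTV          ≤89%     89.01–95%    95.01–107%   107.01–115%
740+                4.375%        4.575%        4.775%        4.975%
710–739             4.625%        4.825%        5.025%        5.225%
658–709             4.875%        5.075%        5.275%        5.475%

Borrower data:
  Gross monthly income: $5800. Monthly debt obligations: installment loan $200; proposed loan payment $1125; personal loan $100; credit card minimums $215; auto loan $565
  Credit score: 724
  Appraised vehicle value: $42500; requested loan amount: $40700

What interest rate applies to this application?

Credit score 724 ≥ 658; Total monthly debts = (200 + 1,125 + 100 + 215 + 565) = 2,205. DTI = 2,205/5,800 = 38% ≤ 41%
LTV = 40,700/42,500 = 95.8% ≤ 115%
Credit 724 → row 710–739; LTV 95.8% → column 95.01–107%. Grid cell → 5.025%.

5.025%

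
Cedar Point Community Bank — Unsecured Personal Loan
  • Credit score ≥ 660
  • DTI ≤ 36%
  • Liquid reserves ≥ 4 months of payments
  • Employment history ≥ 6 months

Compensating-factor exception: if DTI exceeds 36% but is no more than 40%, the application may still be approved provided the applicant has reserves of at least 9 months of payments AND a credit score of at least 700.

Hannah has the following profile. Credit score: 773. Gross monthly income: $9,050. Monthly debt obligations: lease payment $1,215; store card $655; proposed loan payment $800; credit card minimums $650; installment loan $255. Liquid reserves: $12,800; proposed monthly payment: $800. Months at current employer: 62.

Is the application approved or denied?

Approved

Credit score 773 ≥ 660 (meets base)
Total debts = (1,215 + 655 + 800 + 650 + 255) = 3,575. DTI = 3,575/9,050 = 39.5% > 36% — standard DTI limit exceeded.
Reserves: 12,800 ÷ 800 = 16.0 months (meets 4-month minimum)
Employment 62 ≥ 6 months
39.5% falls in the override range (36%–40%), so the compensating-factor test applies.
Reserves 16.0 ≥ 9 months; credit score 773 ≥ 700.
Both compensating conditions met → exception applies.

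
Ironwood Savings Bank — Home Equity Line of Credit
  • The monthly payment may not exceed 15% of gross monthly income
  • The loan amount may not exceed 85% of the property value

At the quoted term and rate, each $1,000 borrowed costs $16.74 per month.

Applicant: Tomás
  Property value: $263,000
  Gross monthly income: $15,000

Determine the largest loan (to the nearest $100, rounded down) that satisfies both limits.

Payment cap: 15% × $15,000 = $2,250/month.
At $16.74 per $1,000, that supports 2,250/16.74 × 1,000 ≈ $134,408 → $134,400.
LTV cap: 85% × $263,000 = $223,550 → $223,500.
Binding constraint: payment-to-income.

$134,400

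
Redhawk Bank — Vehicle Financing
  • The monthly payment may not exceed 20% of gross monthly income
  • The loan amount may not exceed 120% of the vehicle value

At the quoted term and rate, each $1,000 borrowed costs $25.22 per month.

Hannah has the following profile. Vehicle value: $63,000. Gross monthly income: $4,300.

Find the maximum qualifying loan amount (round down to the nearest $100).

Payment cap: 20% × $4,300 = $860/month.
At $25.22 per $1,000, that supports 860/25.22 × 1,000 ≈ $34,099 → $34,000.
LTV cap: 120% × $63,000 = $75,600 → $75,600.
Binding constraint: payment-to-income.

$34,000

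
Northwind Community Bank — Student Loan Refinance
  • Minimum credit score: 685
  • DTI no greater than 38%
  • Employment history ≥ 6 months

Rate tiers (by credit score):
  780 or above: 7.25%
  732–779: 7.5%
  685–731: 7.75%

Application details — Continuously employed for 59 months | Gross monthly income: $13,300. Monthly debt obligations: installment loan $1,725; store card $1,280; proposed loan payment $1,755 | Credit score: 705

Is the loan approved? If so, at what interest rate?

Approved at 7.75%

Credit score 705 ≥ 685 (meets minimum)
Employment 59 ≥ 6 months
Total monthly debts = (1,725 + 1,280 + 1,755) = 4,760. DTI = 4,760/13,300 = 35.8% ≤ 38%
All requirements met. Score 705 falls in the 685–731 tier → 7.75%.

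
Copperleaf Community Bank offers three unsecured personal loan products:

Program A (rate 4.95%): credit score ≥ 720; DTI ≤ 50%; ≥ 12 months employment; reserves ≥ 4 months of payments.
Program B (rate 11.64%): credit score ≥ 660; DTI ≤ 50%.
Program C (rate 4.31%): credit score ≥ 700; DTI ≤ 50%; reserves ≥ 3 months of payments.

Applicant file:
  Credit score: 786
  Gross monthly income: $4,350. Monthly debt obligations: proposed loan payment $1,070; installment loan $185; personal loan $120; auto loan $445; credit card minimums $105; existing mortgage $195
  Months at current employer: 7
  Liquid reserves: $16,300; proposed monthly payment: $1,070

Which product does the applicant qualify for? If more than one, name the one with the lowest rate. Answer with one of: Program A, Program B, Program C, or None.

Program C

Total debts = (1,070 + 185 + 120 + 445 + 105 + 195) = 2,120; DTI = 2,120/4,350 = 48.7%.
Reserves = 16,300/1,070 = 15.2 months.
Program A: score 786 ≥ 720; DTI 48.7% ≤ 50%; employment 7 < 12 mo; reserves 15.2 ≥ 4 mo → does not qualify.
Program B: score 786 ≥ 660; DTI 48.7% ≤ 50% → qualifies.
Program C: score 786 ≥ 700; DTI 48.7% ≤ 50%; reserves 15.2 ≥ 3 mo → qualifies.
Qualifying: Program B, Program C. Lowest rate is 4.31% → Program C.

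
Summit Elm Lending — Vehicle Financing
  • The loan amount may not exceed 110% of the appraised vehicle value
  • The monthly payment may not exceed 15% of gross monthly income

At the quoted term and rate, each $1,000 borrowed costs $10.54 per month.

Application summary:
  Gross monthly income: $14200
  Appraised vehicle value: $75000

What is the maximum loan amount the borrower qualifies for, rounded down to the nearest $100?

$82,500

Payment cap: 15% × $14,200 = $2,130/month.
At $10.54 per $1,000, that supports 2,130/10.54 × 1,000 ≈ $202,087 → $202,000.
LTV cap: 110% × $75,000 = $82,500 → $82,500.
Binding constraint: loan-to-value.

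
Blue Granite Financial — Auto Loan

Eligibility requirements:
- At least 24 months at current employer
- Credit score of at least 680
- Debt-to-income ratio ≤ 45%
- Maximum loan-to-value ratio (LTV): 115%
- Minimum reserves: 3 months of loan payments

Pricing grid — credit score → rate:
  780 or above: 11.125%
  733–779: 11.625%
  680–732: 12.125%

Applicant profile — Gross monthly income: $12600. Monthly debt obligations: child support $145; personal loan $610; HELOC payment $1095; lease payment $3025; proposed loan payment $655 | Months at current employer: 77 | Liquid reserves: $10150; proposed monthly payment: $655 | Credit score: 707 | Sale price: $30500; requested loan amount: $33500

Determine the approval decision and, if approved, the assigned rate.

Credit score 707 ≥ 680 (meets minimum)
Employment 77 ≥ 24 months
LTV: 33,500 ÷ 30,500 = 109.8%, within 115% cap
Total monthly debts = (145 + 610 + 1,095 + 3,025 + 655) = 5,530. DTI: 5,530 ÷ 12,600 = 43.9%, within the 45% cap
Reserves = 10,150/655 = 15.5 months ≥ 3
All requirements met. Score 707 falls in the 680–732 tier → 12.125%.

Approved at 12.125%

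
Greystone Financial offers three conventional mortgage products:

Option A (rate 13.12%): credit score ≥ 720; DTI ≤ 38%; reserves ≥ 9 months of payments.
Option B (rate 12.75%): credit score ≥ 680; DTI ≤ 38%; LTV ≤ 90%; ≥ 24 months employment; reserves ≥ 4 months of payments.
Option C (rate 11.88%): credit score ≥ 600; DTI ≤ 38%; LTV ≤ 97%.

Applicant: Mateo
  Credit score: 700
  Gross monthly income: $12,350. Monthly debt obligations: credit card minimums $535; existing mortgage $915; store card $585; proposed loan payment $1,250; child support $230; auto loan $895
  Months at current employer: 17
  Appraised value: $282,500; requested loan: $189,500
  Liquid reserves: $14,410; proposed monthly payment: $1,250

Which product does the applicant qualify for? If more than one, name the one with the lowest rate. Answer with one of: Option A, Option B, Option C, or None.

Total debts = (535 + 915 + 585 + 1,250 + 230 + 895) = 4,410; DTI = 4,410/12,350 = 35.7%.
LTV = 189,500/282,500 = 67.1%.
Reserves = 14,410/1,250 = 11.5 months.
Option A: score 700 < 720; DTI 35.7% ≤ 38%; reserves 11.5 ≥ 9 mo → does not qualify.
Option B: score 700 ≥ 680; DTI 35.7% ≤ 38%; LTV 67.1% ≤ 90%; employment 17 < 24 mo; reserves 11.5 ≥ 4 mo → does not qualify.
Option C: score 700 ≥ 600; DTI 35.7% ≤ 38%; LTV 67.1% ≤ 97% → qualifies.

Option C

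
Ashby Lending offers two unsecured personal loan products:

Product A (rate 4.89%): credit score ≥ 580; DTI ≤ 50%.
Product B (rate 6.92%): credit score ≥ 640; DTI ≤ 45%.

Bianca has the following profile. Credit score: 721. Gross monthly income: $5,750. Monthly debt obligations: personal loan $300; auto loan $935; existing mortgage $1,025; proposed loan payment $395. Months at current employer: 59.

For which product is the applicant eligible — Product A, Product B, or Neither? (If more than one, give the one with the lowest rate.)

Product A

Total debts = (300 + 935 + 1,025 + 395) = 2,655; DTI = 2,655/5,750 = 46.2%.
Product A: score 721 ≥ 580; DTI 46.2% ≤ 50% → qualifies.
Product B: score 721 ≥ 640; DTI 46.2% > 45% → does not qualify.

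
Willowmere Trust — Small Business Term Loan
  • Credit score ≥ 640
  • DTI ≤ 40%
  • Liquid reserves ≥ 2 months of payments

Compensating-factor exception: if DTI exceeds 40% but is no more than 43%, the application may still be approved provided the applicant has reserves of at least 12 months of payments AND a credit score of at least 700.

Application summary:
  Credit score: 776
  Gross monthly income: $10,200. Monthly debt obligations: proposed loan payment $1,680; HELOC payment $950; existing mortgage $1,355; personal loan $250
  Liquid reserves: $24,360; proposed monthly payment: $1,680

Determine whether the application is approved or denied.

Approved

Credit score 776 ≥ 640 (meets base)
Total debts = (1,680 + 950 + 1,355 + 250) = 4,235. DTI: 4,235 ÷ 10,200 = 41.5%, over the 40% base limit.
Reserves: 24,360 ÷ 1,680 = 14.5 months (meets 2-month minimum)
DTI 41.5% is within the 40%–43% exception band; checking compensating factors.
Override check — reserves: 14.5 mo (ok); score: 776 (ok).
Both compensating conditions met → exception applies.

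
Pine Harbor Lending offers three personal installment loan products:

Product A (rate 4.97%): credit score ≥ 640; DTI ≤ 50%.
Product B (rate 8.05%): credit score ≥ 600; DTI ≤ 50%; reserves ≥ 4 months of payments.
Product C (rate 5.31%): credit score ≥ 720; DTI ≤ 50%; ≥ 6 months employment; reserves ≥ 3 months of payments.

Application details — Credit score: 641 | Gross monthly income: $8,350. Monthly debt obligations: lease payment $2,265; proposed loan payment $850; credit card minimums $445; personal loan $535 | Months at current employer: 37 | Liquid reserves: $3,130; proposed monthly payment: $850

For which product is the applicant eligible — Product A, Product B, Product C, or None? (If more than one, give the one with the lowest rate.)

Product A

Total debts = (2,265 + 850 + 445 + 535) = 4,095; DTI = 4,095/8,350 = 49%.
Reserves = 3,130/850 = 3.7 months.
Product A: score 641 ≥ 640; DTI 49% ≤ 50% → qualifies.
Product B: score 641 ≥ 600; DTI 49% ≤ 50%; reserves 3.7 < 4 mo → does not qualify.
Product C: score 641 < 720; DTI 49% ≤ 50%; employment 37 ≥ 6 mo; reserves 3.7 ≥ 3 mo → does not qualify.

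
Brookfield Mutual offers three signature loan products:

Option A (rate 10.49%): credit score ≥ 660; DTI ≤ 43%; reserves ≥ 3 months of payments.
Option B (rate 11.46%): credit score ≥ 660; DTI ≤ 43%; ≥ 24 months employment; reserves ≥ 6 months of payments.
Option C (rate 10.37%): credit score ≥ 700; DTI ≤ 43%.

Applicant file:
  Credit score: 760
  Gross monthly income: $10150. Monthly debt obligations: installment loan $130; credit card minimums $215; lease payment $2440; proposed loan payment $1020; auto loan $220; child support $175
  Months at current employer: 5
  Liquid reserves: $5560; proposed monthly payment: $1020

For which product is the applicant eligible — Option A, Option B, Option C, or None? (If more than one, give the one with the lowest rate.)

Total debts = (130 + 215 + 2,440 + 1,020 + 220 + 175) = 4,200; DTI = 4,200/10,150 = 41.4%.
Reserves = 5,560/1,020 = 5.5 months.
Option A: score 760 ≥ 660; DTI 41.4% ≤ 43%; reserves 5.5 ≥ 3 mo → qualifies.
Option B: score 760 ≥ 660; DTI 41.4% ≤ 43%; employment 5 < 24 mo; reserves 5.5 < 6 mo → does not qualify.
Option C: score 760 ≥ 700; DTI 41.4% ≤ 43% → qualifies.
Qualifying: Option A, Option C. Lowest rate is 10.37% → Option C.

Option C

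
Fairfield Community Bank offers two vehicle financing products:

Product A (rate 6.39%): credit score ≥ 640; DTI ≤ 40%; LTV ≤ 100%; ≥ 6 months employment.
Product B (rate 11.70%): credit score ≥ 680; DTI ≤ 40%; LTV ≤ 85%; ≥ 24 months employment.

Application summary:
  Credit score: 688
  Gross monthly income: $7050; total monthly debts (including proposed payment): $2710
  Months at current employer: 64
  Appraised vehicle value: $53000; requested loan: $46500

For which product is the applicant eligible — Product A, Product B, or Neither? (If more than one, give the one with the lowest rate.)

DTI = 2,710/7,050 = 38.4%.
LTV = 46,500/53,000 = 87.7%.
Product A: score 688 ≥ 640; DTI 38.4% ≤ 40%; LTV 87.7% ≤ 100%; employment 64 ≥ 6 mo → qualifies.
Product B: score 688 ≥ 680; DTI 38.4% ≤ 40%; LTV 87.7% > 85%; employment 64 ≥ 24 mo → does not qualify.

Product A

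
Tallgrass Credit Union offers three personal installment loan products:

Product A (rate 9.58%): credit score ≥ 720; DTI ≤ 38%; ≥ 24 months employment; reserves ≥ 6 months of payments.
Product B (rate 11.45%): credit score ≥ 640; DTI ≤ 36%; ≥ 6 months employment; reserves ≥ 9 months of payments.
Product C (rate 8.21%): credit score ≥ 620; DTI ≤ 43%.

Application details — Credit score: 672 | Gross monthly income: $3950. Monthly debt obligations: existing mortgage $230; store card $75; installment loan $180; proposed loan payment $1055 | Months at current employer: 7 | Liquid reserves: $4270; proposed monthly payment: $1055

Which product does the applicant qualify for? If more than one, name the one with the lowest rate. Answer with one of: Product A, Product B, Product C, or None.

Product C

Total debts = (230 + 75 + 180 + 1,055) = 1,540; DTI = 1,540/3,950 = 39%.
Reserves = 4,270/1,055 = 4.0 months.
Product A: score 672 < 720; DTI 39% > 38%; employment 7 < 24 mo; reserves 4.0 < 6 mo → does not qualify.
Product B: score 672 ≥ 640; DTI 39% > 36%; employment 7 ≥ 6 mo; reserves 4.0 < 9 mo → does not qualify.
Product C: score 672 ≥ 620; DTI 39% ≤ 43% → qualifies.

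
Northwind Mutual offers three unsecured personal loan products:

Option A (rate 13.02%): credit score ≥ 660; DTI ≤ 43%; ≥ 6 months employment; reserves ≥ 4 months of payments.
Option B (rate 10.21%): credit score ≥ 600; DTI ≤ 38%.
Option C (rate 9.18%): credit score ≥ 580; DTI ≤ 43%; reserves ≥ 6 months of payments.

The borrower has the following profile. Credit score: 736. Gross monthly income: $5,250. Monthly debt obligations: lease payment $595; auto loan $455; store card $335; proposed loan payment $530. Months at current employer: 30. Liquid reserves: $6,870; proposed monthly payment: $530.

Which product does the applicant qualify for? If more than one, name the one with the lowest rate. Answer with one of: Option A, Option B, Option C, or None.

Total debts = (595 + 455 + 335 + 530) = 1,915; DTI = 1,915/5,250 = 36.5%.
Reserves = 6,870/530 = 13.0 months.
Option A: score 736 ≥ 660; DTI 36.5% ≤ 43%; employment 30 ≥ 6 mo; reserves 13.0 ≥ 4 mo → qualifies.
Option B: score 736 ≥ 600; DTI 36.5% ≤ 38% → qualifies.
Option C: score 736 ≥ 580; DTI 36.5% ≤ 43%; reserves 13.0 ≥ 6 mo → qualifies.
Qualifying: Option A, Option B, Option C. Lowest rate is 9.18% → Option C.

Option C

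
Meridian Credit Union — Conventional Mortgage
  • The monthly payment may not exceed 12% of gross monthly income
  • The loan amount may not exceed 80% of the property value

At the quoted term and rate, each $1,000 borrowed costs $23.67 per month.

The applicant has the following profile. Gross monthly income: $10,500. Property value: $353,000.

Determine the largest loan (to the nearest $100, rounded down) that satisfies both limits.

Payment cap: 12% × $10,500 = $1,260/month.
At $23.67 per $1,000, that supports 1,260/23.67 × 1,000 ≈ $53,231 → $53,200.
LTV cap: 80% × $353,000 = $282,400 → $282,400.
Binding constraint: payment-to-income.

$53,200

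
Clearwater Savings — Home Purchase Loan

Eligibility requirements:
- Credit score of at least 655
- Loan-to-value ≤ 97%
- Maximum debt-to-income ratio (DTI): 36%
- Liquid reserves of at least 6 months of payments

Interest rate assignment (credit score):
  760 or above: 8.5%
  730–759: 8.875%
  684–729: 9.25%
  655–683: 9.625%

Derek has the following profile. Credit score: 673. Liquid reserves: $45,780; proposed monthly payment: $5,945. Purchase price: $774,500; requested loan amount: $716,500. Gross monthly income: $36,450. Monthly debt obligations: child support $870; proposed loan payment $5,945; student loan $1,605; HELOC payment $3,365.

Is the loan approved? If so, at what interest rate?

Approved at 9.625%

Credit score 673 ≥ 655 (meets minimum)
LTV = 716,500/774,500 = 92.5% ≤ 97%
Total monthly debts = (870 + 5,945 + 1,605 + 3,365) = 11,785. DTI: 11,785 ÷ 36,450 = 32.3%, within the 36% cap
Reserves = 45,780/5,945 = 7.7 months ≥ 6
All requirements met. Score 673 falls in the 655–683 tier → 9.625%.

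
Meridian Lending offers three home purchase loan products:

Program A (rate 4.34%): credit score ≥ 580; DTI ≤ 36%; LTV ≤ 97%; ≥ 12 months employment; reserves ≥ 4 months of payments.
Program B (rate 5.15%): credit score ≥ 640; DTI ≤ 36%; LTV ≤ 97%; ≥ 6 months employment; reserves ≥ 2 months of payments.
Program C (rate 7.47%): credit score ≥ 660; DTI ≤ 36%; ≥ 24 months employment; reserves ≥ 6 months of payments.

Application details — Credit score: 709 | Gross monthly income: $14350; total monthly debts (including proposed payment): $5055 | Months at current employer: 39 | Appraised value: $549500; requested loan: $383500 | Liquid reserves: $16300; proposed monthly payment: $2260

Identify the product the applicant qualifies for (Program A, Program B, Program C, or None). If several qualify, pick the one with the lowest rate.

Program A

DTI = 5,055/14,350 = 35.2%.
LTV = 383,500/549,500 = 69.8%.
Reserves = 16,300/2,260 = 7.2 months.
Program A: score 709 ≥ 580; DTI 35.2% ≤ 36%; LTV 69.8% ≤ 97%; employment 39 ≥ 12 mo; reserves 7.2 ≥ 4 mo → qualifies.
Program B: score 709 ≥ 640; DTI 35.2% ≤ 36%; LTV 69.8% ≤ 97%; employment 39 ≥ 6 mo; reserves 7.2 ≥ 2 mo → qualifies.
Program C: score 709 ≥ 660; DTI 35.2% ≤ 36%; employment 39 ≥ 24 mo; reserves 7.2 ≥ 6 mo → qualifies.
Qualifying: Program A, Program B, Program C. Lowest rate is 4.34% → Program A.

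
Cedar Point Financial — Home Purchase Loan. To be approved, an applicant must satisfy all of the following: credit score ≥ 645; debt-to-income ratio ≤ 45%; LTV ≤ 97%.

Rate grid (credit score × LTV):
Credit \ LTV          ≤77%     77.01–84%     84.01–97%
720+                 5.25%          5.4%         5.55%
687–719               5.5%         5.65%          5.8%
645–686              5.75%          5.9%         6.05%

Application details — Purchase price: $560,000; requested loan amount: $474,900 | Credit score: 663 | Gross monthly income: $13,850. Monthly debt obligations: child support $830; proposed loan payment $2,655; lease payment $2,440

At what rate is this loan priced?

Credit score 663 ≥ 645; Total monthly debts = (830 + 2,655 + 2,440) = 5,925. Debt-to-income = 5,925/13,850 = 42.8% — meets 45% limit
Loan-to-value = 474,900/560,000 = 84.8% — pass (97% max)
Row: 663 falls in 645–686. Column: 84.8% falls in 84.01–97%. Rate = 6.05%.

6.05%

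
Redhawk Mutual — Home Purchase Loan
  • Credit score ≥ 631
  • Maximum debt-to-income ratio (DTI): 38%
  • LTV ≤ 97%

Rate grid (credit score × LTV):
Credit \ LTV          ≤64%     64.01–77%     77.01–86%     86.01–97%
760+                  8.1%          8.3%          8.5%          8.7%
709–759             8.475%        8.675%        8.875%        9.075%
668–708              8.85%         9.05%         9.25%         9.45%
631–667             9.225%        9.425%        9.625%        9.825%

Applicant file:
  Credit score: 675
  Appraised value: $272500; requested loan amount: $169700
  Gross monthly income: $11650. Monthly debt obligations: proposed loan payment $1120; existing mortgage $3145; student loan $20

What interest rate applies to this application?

8.85%

Credit score 675 ≥ 631; Total monthly debts = (1,120 + 3,145 + 20) = 4,285. DTI = 4,285/11,650 = 36.8% ≤ 38%
Loan-to-value = 169,700/272,500 = 62.3% — pass (97% max)
Score 675 is in the 668–708 band; LTV 62.3% is in the ≤64% band → 8.85%.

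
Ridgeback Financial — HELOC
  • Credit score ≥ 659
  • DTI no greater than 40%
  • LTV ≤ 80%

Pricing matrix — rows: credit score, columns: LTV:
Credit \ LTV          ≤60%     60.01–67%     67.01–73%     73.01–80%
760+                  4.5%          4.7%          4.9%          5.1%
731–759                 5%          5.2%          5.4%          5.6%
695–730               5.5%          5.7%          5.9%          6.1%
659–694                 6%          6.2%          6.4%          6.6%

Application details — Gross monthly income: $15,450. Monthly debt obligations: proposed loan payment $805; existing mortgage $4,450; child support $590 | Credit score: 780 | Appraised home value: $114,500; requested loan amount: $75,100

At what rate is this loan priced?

Credit score 780 ≥ 659; Total monthly debts = (805 + 4,450 + 590) = 5,845. DTI: 5,845 ÷ 15,450 = 37.8%, within the 40% cap
LTV = 75,100/114,500 = 65.6% ≤ 80%
Score 780 is in the 760+ band; LTV 65.6% is in the 60.01–67% band → 4.7%.

4.7%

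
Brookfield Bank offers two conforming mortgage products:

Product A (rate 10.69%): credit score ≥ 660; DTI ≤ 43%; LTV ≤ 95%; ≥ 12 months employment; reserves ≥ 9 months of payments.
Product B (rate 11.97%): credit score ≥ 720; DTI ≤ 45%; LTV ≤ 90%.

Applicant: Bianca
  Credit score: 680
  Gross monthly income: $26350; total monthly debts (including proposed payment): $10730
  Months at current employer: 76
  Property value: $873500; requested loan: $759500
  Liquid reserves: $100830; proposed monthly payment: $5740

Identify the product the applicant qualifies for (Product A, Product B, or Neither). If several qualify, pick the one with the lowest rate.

DTI = 10,730/26,350 = 40.7%.
LTV = 759,500/873,500 = 86.9%.
Reserves = 100,830/5,740 = 17.6 months.
Product A: score 680 ≥ 660; DTI 40.7% ≤ 43%; LTV 86.9% ≤ 95%; employment 76 ≥ 12 mo; reserves 17.6 ≥ 9 mo → qualifies.
Product B: score 680 < 720; DTI 40.7% ≤ 45%; LTV 86.9% ≤ 90% → does not qualify.

Product A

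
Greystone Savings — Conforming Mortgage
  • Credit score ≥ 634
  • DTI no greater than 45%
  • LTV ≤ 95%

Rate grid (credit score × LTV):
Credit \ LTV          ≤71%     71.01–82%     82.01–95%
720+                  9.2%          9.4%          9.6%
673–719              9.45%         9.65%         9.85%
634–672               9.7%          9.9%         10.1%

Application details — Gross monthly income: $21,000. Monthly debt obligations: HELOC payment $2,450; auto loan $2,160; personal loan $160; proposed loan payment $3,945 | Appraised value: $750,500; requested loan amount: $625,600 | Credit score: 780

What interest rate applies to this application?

9.6%

Credit score 780 ≥ 634; Total monthly debts = (2,450 + 2,160 + 160 + 3,945) = 8,715. DTI = 8,715/21,000 = 41.5% ≤ 45%
LTV = 625,600/750,500 = 83.4% ≤ 95%
Row: 780 falls in 720+. Column: 83.4% falls in 82.01–95%. Rate = 9.6%.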